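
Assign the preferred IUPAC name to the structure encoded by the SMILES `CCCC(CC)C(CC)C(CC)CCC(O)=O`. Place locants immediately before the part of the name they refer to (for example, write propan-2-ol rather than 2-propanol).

4,5,6-triethylnonanoic acid

The longest chain bearing the –COOH group is 9 carbons long (nonane).
A carboxylic acid (terminal –COOH) is the principal characteristic group, giving the suffix -oic acid.
Number the chain so that the carboxylic acid carbon is C-1 by definition.
That gives ethyl groups at C-4 and C-5 and C-6.
The name is 4,5,6-triethylnonanoic acid.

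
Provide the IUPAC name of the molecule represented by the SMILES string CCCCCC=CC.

The longest carbon chain that includes the multiple bond has 8 carbons, so the parent hydride is octane.
The chain contains a C=C double bond, so the unsaturation ending is -ene.
Choose the numbering such that numbering from this end puts the double bond at C-2 rather than C-6.
With this numbering: the double bond between C-2 and C-3.
The name is oct-2-ene.

oct-2-ene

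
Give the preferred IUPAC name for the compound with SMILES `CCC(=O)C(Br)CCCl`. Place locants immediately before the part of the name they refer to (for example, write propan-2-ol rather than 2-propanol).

4-bromo-6-chlorohexan-3-one

The longest carbon chain that includes the carbonyl has 6 carbons, so the parent hydride is hexane.
The principal characteristic group is a ketone (C=O on an internal carbon), named with the suffix -one.
Number the chain so that numbering from this end puts the carbonyl group at C-3 rather than C-4.
This places the carbonyl at C-3; a bromo group at C-4; a chloro group at C-6.
The substituents are ordered alphabetically, ignoring any di-/tri- multipliers.
Putting it together: 4-bromo-6-chlorohexan-3-one.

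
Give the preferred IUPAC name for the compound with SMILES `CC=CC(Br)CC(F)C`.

4-bromo-6-fluorohept-2-ene

The longest chain bearing the multiple bond is 7 carbons long (heptane).
A C=C double bond in the chain gives the infix -ene-.
The numbering direction is chosen so that numbering from this end puts the double bond at C-2 rather than C-5.
That gives the double bond between C-2 and C-3; a bromo group at C-4; a fluoro group at C-6.
Prefixes are listed alphabetically: bromo, fluoro.
Putting it together: 4-bromo-6-fluorohept-2-ene.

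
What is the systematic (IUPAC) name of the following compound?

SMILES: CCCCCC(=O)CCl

The longest carbon chain that includes the carbonyl has 7 carbons, so the parent hydride is heptane.
The highest-priority functional group is a ketone (C=O on an internal carbon), so the name ends in -one.
The numbering direction is chosen so that numbering from this end puts the carbonyl group at C-2 rather than C-6.
This places the carbonyl at C-2; a chloro group at C-1.
Putting it together: 1-chloroheptan-2-one.

1-chloroheptan-2-one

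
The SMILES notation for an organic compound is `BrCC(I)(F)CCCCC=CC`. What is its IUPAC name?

The longest chain bearing the multiple bond is 9 carbons long (nonane).
A C=C double bond in the chain gives the infix -ene-.
Choose the numbering such that numbering from this end puts the double bond at C-2 rather than C-7.
This places the double bond between C-2 and C-3; a bromo group at C-9; a fluoro group at C-8; an iodo group at C-8.
Prefixes are listed alphabetically: bromo, fluoro, iodo.
Assembling the pieces gives 9-bromo-8-fluoro-8-iodonon-2-ene.

9-bromo-8-fluoro-8-iodonon-2-ene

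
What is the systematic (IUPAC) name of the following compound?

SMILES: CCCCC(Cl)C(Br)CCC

The longest continuous carbon chain has 9 atoms, so the parent hydride is nonane.
Number the chain so that the substituent locant set {4,5} is lower than {5,6} at the first point of difference.
That gives a bromo group at C-4; a chloro group at C-5.
The substituents are ordered alphabetically, ignoring any di-/tri- multipliers.
The name is 4-bromo-5-chlorononane.

4-bromo-5-chlorononane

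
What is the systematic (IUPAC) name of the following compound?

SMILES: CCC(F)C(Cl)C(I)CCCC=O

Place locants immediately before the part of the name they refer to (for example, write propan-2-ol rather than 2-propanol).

The longest carbon chain that includes the –CHO group has 9 carbons, so the parent hydride is nonane.
The highest-priority functional group is an aldehyde (terminal –CHO), so the name ends in -al.
Number the chain so that the aldehyde carbon is C-1 by definition.
This places a chloro group at C-6; a fluoro group at C-7; an iodo group at C-5.
Substituent prefixes are cited in alphabetical order (multiplying prefixes like di-/tri- are ignored for ordering).
Putting it together: 6-chloro-7-fluoro-5-iodononanal.

6-chloro-7-fluoro-5-iodononanal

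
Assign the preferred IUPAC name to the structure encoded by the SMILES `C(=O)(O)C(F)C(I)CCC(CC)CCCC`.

6-ethyl-2-fluoro-3-iododecanoic acid

The longest carbon chain that includes the –COOH group has 10 carbons, so the parent hydride is decane.
The principal characteristic group is a carboxylic acid (terminal –COOH), named with the suffix -oic acid.
Number the chain so that the carboxylic acid carbon is C-1 by definition.
That gives an ethyl group at C-6; a fluoro group at C-2; an iodo group at C-3.
Prefixes are listed alphabetically: ethyl, fluoro, iodo.
Putting it together: 6-ethyl-2-fluoro-3-iododecanoic acid.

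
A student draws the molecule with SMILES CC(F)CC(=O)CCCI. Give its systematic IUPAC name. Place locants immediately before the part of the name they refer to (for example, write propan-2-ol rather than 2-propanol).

The longest carbon chain that includes the carbonyl has 7 carbons, so the parent hydride is heptane.
A ketone (C=O on an internal carbon) is the principal characteristic group, giving the suffix -one.
Number the chain so that the substituent locant set {1,6} is lower than {2,7} at the first point of difference.
That gives the carbonyl at C-4; a fluoro group at C-6; an iodo group at C-1.
The substituents are ordered alphabetically, ignoring any di-/tri- multipliers.
Assembling the pieces gives 6-fluoro-1-iodoheptan-4-one.

6-fluoro-1-iodoheptan-4-one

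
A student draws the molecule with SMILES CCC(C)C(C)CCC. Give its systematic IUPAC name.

The parent chain contains 7 carbons (heptane).
The numbering direction is chosen so that the substituent locant set {3,4} is lower than {4,5} at the first point of difference.
That gives methyl groups at C-3 and C-4.
Assembling the pieces gives 3,4-dimethylheptane.

3,4-dimethylheptane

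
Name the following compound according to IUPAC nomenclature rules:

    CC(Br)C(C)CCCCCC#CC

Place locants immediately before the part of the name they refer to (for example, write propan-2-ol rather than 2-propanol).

10-bromo-9-methylundec-2-yne

The longest chain bearing the multiple bond is 11 carbons long (undecane).
There is one C≡C triple bond, indicated by the ending -yne.
Number the chain so that numbering from this end puts the triple bond at C-2 rather than C-9.
This places the triple bond between C-2 and C-3; a bromo group at C-10; a methyl group at C-9.
Substituent prefixes are cited in alphabetical order (multiplying prefixes like di-/tri- are ignored for ordering).
Putting it together: 10-bromo-9-methylundec-2-yne.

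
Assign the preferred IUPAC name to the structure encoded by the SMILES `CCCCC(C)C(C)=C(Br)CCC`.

Counting along the main chain through the multiple bond gives 10 carbons: the parent is decane.
The chain contains a C=C double bond, so the unsaturation ending is -ene.
Number the chain so that numbering from this end puts the double bond at C-4 rather than C-6.
That gives the double bond between C-4 and C-5; a bromo group at C-4; methyl groups at C-5 and C-6.
The substituents are ordered alphabetically, ignoring any di-/tri- multipliers.
Putting it together: 4-bromo-5,6-dimethyldec-4-ene.

4-bromo-5,6-dimethyldec-4-ene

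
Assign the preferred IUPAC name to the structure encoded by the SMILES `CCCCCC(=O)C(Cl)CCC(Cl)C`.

The longest chain bearing the carbonyl is 11 carbons long (undecane).
The principal characteristic group is a ketone (C=O on an internal carbon), named with the suffix -one.
Choose the numbering such that the substituent locant set {2,5} is lower than {7,10} at the first point of difference.
This places the carbonyl at C-6; chloro groups at C-2 and C-5.
Putting it together: 2,5-dichloroundecan-6-one.

2,5-dichloroundecan-6-one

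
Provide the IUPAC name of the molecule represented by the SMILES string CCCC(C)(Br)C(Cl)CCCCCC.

The longest continuous carbon chain has 11 atoms, so the parent hydride is undecane.
Number the chain so that the substituent locant set {4,4,5} is lower than {7,8,8} at the first point of difference.
With this numbering: a bromo group at C-4; a chloro group at C-5; a methyl group at C-4.
Substituent prefixes are cited in alphabetical order (multiplying prefixes like di-/tri- are ignored for ordering).
The name is 4-bromo-5-chloro-4-methylundecane.

4-bromo-5-chloro-4-methylundecane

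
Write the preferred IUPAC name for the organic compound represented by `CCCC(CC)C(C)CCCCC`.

The parent chain contains 10 carbons (decane).
The numbering direction is chosen so that the substituent locant set {4,5} is lower than {6,7} at the first point of difference.
With this numbering: an ethyl group at C-4; a methyl group at C-5.
Prefixes are listed alphabetically: ethyl, methyl.
Putting it together: 4-ethyl-5-methyldecane.

4-ethyl-5-methyldecane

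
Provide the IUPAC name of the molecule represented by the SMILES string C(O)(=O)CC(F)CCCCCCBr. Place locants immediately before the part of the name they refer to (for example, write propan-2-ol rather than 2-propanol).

9-bromo-3-fluorononanoic acid

The longest carbon chain that includes the –COOH group has 9 carbons, so the parent hydride is nonane.
The principal characteristic group is a carboxylic acid (terminal –COOH), named with the suffix -oic acid.
Choose the numbering such that the carboxylic acid carbon is C-1 by definition.
This places a bromo group at C-9; a fluoro group at C-3.
The substituents are ordered alphabetically, ignoring any di-/tri- multipliers.
Assembling the pieces gives 9-bromo-3-fluorononanoic acid.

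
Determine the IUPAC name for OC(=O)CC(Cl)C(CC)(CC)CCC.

Counting along the main chain through the –COOH group gives 7 carbons: the parent is heptane.
A carboxylic acid (terminal –COOH) is the principal characteristic group, giving the suffix -oic acid.
Choose the numbering such that the carboxylic acid carbon is C-1 by definition.
This places a chloro group at C-3; two ethyl groups at C-4.
The substituents are ordered alphabetically, ignoring any di-/tri- multipliers.
Putting it together: 3-chloro-4,4-diethylheptanoic acid.

3-chloro-4,4-diethylheptanoic acid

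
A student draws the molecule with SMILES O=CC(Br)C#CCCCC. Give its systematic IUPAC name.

2-bromooct-3-ynal

The longest carbon chain that includes the –CHO group and the multiple bond has 8 carbons, so the parent hydride is octane.
An aldehyde (terminal –CHO) is the principal characteristic group, giving the suffix -al.
A C≡C triple bond in the chain gives the infix -yne-.
Choose the numbering such that the aldehyde carbon is C-1 by definition.
This places the triple bond between C-3 and C-4; a bromo group at C-2.
Assembling the pieces gives 2-bromooct-3-ynal.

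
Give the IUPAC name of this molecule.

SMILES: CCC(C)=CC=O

The longest carbon chain that includes the –CHO group and the multiple bond has 5 carbons, so the parent hydride is pentane.
The highest-priority functional group is an aldehyde (terminal –CHO), so the name ends in -al.
There is one C=C double bond, indicated by the ending -ene.
Choose the numbering such that the aldehyde carbon is C-1 by definition.
This places the double bond between C-2 and C-3; a methyl group at C-3.
The name is 3-methylpent-2-enal.

3-methylpent-2-enal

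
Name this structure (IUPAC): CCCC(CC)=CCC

The longest carbon chain that includes the multiple bond has 7 carbons, so the parent hydride is heptane.
The chain contains a C=C double bond, so the unsaturation ending is -ene.
Number the chain so that numbering from this end puts the double bond at C-3 rather than C-4.
This places the double bond between C-3 and C-4; an ethyl group at C-4.
The name is 4-ethylhept-3-ene.

4-ethylhept-3-ene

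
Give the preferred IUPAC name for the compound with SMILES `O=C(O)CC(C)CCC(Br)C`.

6-bromo-3-methylheptanoic acid

The longest carbon chain that includes the –COOH group has 7 carbons, so the parent hydride is heptane.
The principal characteristic group is a carboxylic acid (terminal –COOH), named with the suffix -oic acid.
Choose the numbering such that the carboxylic acid carbon is C-1 by definition.
That gives a bromo group at C-6; a methyl group at C-3.
The substituents are ordered alphabetically, ignoring any di-/tri- multipliers.
The name is 6-bromo-3-methylheptanoic acid.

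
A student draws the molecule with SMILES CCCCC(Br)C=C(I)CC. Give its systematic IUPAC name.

The longest carbon chain that includes the multiple bond has 9 carbons, so the parent hydride is nonane.
There is one C=C double bond, indicated by the ending -ene.
The numbering direction is chosen so that numbering from this end puts the double bond at C-3 rather than C-6.
This places the double bond between C-3 and C-4; a bromo group at C-5; an iodo group at C-3.
Prefixes are listed alphabetically: bromo, iodo.
Putting it together: 5-bromo-3-iodonon-3-ene.

5-bromo-3-iodonon-3-ene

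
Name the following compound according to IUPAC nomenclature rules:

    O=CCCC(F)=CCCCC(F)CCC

The longest carbon chain that includes the –CHO group and the multiple bond has 12 carbons, so the parent hydride is dodecane.
An aldehyde (terminal –CHO) is the principal characteristic group, giving the suffix -al.
The chain contains a C=C double bond, so the unsaturation ending is -ene.
The numbering direction is chosen so that the aldehyde carbon is C-1 by definition.
With this numbering: the double bond between C-4 and C-5; fluoro groups at C-4 and C-9.
Putting it together: 4,9-difluorododec-4-enal.

4,9-difluorododec-4-enal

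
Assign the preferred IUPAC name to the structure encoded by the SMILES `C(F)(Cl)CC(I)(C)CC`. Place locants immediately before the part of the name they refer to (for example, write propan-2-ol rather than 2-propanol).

1-chloro-1-fluoro-3-iodo-3-methylpentane

The parent chain contains 5 carbons (pentane).
Number the chain so that the substituent locant set {1,1,3,3} is lower than {3,3,5,5} at the first point of difference.
This places a chloro group at C-1; a fluoro group at C-1; an iodo group at C-3; a methyl group at C-3.
Substituent prefixes are cited in alphabetical order (multiplying prefixes like di-/tri- are ignored for ordering).
The name is 1-chloro-1-fluoro-3-iodo-3-methylpentane.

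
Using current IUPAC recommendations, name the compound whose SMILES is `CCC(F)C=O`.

2-fluorobutanal

Counting along the main chain through the –CHO group gives 4 carbons: the parent is butane.
The principal characteristic group is an aldehyde (terminal –CHO), named with the suffix -al.
The numbering direction is chosen so that the aldehyde carbon is C-1 by definition.
With this numbering: a fluoro group at C-2.
Assembling the pieces gives 2-fluorobutanal.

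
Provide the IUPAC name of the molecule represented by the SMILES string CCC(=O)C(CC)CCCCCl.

8-chloro-4-ethyloctan-3-one

Counting along the main chain through the carbonyl gives 8 carbons: the parent is octane.
The highest-priority functional group is a ketone (C=O on an internal carbon), so the name ends in -one.
Number the chain so that numbering from this end puts the carbonyl group at C-3 rather than C-6.
That gives the carbonyl at C-3; a chloro group at C-8; an ethyl group at C-4.
The substituents are ordered alphabetically, ignoring any di-/tri- multipliers.
Putting it together: 8-chloro-4-ethyloctan-3-one.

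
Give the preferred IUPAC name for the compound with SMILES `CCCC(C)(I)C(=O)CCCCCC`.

4-iodo-4-methylundecan-5-one

The longest chain bearing the carbonyl is 11 carbons long (undecane).
A ketone (C=O on an internal carbon) is the principal characteristic group, giving the suffix -one.
Number the chain so that numbering from this end puts the carbonyl group at C-5 rather than C-7.
With this numbering: the carbonyl at C-5; an iodo group at C-4; a methyl group at C-4.
Prefixes are listed alphabetically: iodo, methyl.
The name is 4-iodo-4-methylundecan-5-one.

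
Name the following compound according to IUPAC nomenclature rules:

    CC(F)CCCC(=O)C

The longest carbon chain that includes the carbonyl has 7 carbons, so the parent hydride is heptane.
The highest-priority functional group is a ketone (C=O on an internal carbon), so the name ends in -one.
Number the chain so that numbering from this end puts the carbonyl group at C-2 rather than C-6.
This places the carbonyl at C-2; a fluoro group at C-6.
Assembling the pieces gives 6-fluoroheptan-2-one.

6-fluoroheptan-2-one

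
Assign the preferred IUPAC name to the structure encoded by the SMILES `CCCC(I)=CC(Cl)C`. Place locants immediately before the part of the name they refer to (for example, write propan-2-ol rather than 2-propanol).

Counting along the main chain through the multiple bond gives 7 carbons: the parent is heptane.
There is one C=C double bond, indicated by the ending -ene.
The numbering direction is chosen so that numbering from this end puts the double bond at C-3 rather than C-4.
This places the double bond between C-3 and C-4; a chloro group at C-2; an iodo group at C-4.
The substituents are ordered alphabetically, ignoring any di-/tri- multipliers.
Assembling the pieces gives 2-chloro-4-iodohept-3-ene.

2-chloro-4-iodohept-3-ene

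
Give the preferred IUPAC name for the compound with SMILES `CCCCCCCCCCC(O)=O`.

Counting along the main chain through the –COOH group gives 11 carbons: the parent is undecane.
The highest-priority functional group is a carboxylic acid (terminal –COOH), so the name ends in -oic acid.
Number the chain so that the carboxylic acid carbon is C-1 by definition.
Assembling the pieces gives undecanoic acid.

undecanoic acid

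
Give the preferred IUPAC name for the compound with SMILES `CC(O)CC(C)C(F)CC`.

5-fluoro-4-methylheptan-2-ol

The longest carbon chain that includes the –OH group has 7 carbons, so the parent hydride is heptane.
The principal characteristic group is an alcohol (–OH), named with the suffix -ol.
Number the chain so that numbering from this end puts the hydroxyl group at C-2 rather than C-6.
This places the hydroxyl at C-2; a fluoro group at C-5; a methyl group at C-4.
The substituents are ordered alphabetically, ignoring any di-/tri- multipliers.
Assembling the pieces gives 5-fluoro-4-methylheptan-2-ol.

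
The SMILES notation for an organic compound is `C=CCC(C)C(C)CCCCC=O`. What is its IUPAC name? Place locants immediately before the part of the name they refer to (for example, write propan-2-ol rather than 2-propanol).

6,7-dimethyldec-9-enal

Counting along the main chain through the –CHO group and the multiple bond gives 10 carbons: the parent is decane.
The principal characteristic group is an aldehyde (terminal –CHO), named with the suffix -al.
A C=C double bond in the chain gives the infix -ene-.
Number the chain so that the aldehyde carbon is C-1 by definition.
That gives the double bond between C-9 and C-10; methyl groups at C-6 and C-7.
Assembling the pieces gives 6,7-dimethyldec-9-enal.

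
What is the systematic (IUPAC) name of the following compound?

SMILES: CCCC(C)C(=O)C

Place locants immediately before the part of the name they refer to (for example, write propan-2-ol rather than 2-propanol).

3-methylhexan-2-one

The longest chain bearing the carbonyl is 6 carbons long (hexane).
The highest-priority functional group is a ketone (C=O on an internal carbon), so the name ends in -one.
Number the chain so that numbering from this end puts the carbonyl group at C-2 rather than C-5.
This places the carbonyl at C-2; a methyl group at C-3.
Putting it together: 3-methylhexan-2-one.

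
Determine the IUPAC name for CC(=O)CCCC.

Counting along the main chain through the carbonyl gives 6 carbons: the parent is hexane.
A ketone (C=O on an internal carbon) is the principal characteristic group, giving the suffix -one.
Number the chain so that numbering from this end puts the carbonyl group at C-2 rather than C-5.
That gives the carbonyl at C-2.
Assembling the pieces gives hexan-2-one.

hexan-2-one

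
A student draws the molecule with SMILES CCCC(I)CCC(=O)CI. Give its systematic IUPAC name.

1,5-diiodooctan-2-one

The longest chain bearing the carbonyl is 8 carbons long (octane).
A ketone (C=O on an internal carbon) is the principal characteristic group, giving the suffix -one.
Number the chain so that numbering from this end puts the carbonyl group at C-2 rather than C-7.
This places the carbonyl at C-2; iodo groups at C-1 and C-5.
The name is 1,5-diiodooctan-2-one.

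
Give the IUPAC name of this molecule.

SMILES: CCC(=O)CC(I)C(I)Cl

The longest chain bearing the carbonyl is 6 carbons long (hexane).
The highest-priority functional group is a ketone (C=O on an internal carbon), so the name ends in -one.
Number the chain so that numbering from this end puts the carbonyl group at C-3 rather than C-4.
This places the carbonyl at C-3; a chloro group at C-6; iodo groups at C-5 and C-6.
The substituents are ordered alphabetically, ignoring any di-/tri- multipliers.
Putting it together: 6-chloro-5,6-diiodohexan-3-one.

6-chloro-5,6-diiodohexan-3-one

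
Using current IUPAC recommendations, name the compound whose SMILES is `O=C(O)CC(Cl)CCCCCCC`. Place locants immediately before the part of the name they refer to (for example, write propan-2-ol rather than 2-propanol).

3-chlorodecanoic acid

The longest carbon chain that includes the –COOH group has 10 carbons, so the parent hydride is decane.
The highest-priority functional group is a carboxylic acid (terminal –COOH), so the name ends in -oic acid.
Number the chain so that the carboxylic acid carbon is C-1 by definition.
With this numbering: a chloro group at C-3.
The name is 3-chlorodecanoic acid.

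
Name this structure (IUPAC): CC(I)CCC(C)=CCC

The longest carbon chain that includes the multiple bond has 8 carbons, so the parent hydride is octane.
There is one C=C double bond, indicated by the ending -ene.
The numbering direction is chosen so that numbering from this end puts the double bond at C-3 rather than C-5.
That gives the double bond between C-3 and C-4; an iodo group at C-7; a methyl group at C-4.
Prefixes are listed alphabetically: iodo, methyl.
Assembling the pieces gives 7-iodo-4-methyloct-3-ene.

7-iodo-4-methyloct-3-ene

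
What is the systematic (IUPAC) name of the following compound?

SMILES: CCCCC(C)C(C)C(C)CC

3,4,5-trimethylnonane

The longest continuous carbon chain has 9 atoms, so the parent hydride is nonane.
Choose the numbering such that the substituent locant set {3,4,5} is lower than {5,6,7} at the first point of difference.
With this numbering: methyl groups at C-3 and C-4 and C-5.
Assembling the pieces gives 3,4,5-trimethylnonane.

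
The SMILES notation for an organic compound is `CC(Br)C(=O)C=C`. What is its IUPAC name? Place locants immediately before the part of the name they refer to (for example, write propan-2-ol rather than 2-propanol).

4-bromopent-1-en-3-one

The longest chain bearing the carbonyl and the multiple bond is 5 carbons long (pentane).
A ketone (C=O on an internal carbon) is the principal characteristic group, giving the suffix -one.
A C=C double bond in the chain gives the infix -ene-.
The numbering direction is chosen so that numbering from this end puts the double bond at C-1 rather than C-4.
That gives the carbonyl at C-3; the double bond between C-1 and C-2; a bromo group at C-4.
Putting it together: 4-bromopent-1-en-3-one.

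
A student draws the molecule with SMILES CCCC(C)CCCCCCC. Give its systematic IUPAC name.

4-methylundecane

The longest continuous carbon chain has 11 atoms, so the parent hydride is undecane.
Number the chain so that the substituent locant set {4} is lower than {8} at the first point of difference.
This places a methyl group at C-4.
Assembling the pieces gives 4-methylundecane.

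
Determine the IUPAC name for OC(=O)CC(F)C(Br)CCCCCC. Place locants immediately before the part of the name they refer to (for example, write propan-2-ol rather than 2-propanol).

4-bromo-3-fluorodecanoic acid

The longest chain bearing the –COOH group is 10 carbons long (decane).
The highest-priority functional group is a carboxylic acid (terminal –COOH), so the name ends in -oic acid.
The numbering direction is chosen so that the carboxylic acid carbon is C-1 by definition.
That gives a bromo group at C-4; a fluoro group at C-3.
The substituents are ordered alphabetically, ignoring any di-/tri- multipliers.
Assembling the pieces gives 4-bromo-3-fluorodecanoic acid.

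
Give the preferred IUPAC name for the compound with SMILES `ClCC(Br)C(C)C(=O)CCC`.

The longest chain bearing the carbonyl is 7 carbons long (heptane).
The highest-priority functional group is a ketone (C=O on an internal carbon), so the name ends in -one.
Number the chain so that the substituent locant set {1,2,3} is lower than {5,6,7} at the first point of difference.
With this numbering: the carbonyl at C-4; a bromo group at C-2; a chloro group at C-1; a methyl group at C-3.
The substituents are ordered alphabetically, ignoring any di-/tri- multipliers.
Putting it together: 2-bromo-1-chloro-3-methylheptan-4-one.

2-bromo-1-chloro-3-methylheptan-4-one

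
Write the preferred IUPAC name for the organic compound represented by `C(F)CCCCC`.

The parent chain contains 6 carbons (hexane).
Number the chain so that the substituent locant set {1} is lower than {6} at the first point of difference.
That gives a fluoro group at C-1.
Assembling the pieces gives 1-fluorohexane.

1-fluorohexane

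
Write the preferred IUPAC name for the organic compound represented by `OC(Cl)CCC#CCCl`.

The longest carbon chain that includes the –OH group and the multiple bond has 6 carbons, so the parent hydride is hexane.
The principal characteristic group is an alcohol (–OH), named with the suffix -ol.
There is one C≡C triple bond, indicated by the ending -yne.
Choose the numbering such that numbering from this end puts the hydroxyl group at C-1 rather than C-6.
With this numbering: the hydroxyl at C-1; the triple bond between C-4 and C-5; chloro groups at C-1 and C-6.
The name is 1,6-dichlorohex-4-yn-1-ol.

1,6-dichlorohex-4-yn-1-ol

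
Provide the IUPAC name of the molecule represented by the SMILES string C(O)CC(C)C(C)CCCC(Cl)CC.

8-chloro-3,4-dimethyldecan-1-ol

Counting along the main chain through the –OH group gives 10 carbons: the parent is decane.
An alcohol (–OH) is the principal characteristic group, giving the suffix -ol.
The numbering direction is chosen so that numbering from this end puts the hydroxyl group at C-1 rather than C-10.
This places the hydroxyl at C-1; a chloro group at C-8; methyl groups at C-3 and C-4.
Prefixes are listed alphabetically: chloro, methyl.
Putting it together: 8-chloro-3,4-dimethyldecan-1-ol.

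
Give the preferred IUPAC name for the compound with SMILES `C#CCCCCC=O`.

hept-6-ynal

Counting along the main chain through the –CHO group and the multiple bond gives 7 carbons: the parent is heptane.
The principal characteristic group is an aldehyde (terminal –CHO), named with the suffix -al.
There is one C≡C triple bond, indicated by the ending -yne.
The numbering direction is chosen so that the aldehyde carbon is C-1 by definition.
This places the triple bond between C-6 and C-7.
The name is hept-6-ynal.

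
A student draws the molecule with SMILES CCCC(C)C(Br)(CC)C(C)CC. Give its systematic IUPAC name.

The longest continuous carbon chain has 8 atoms, so the parent hydride is octane.
Number the chain so that the substituent locant set {3,4,4,5} is lower than {4,5,5,6} at the first point of difference.
This places a bromo group at C-4; an ethyl group at C-4; methyl groups at C-3 and C-5.
Substituent prefixes are cited in alphabetical order (multiplying prefixes like di-/tri- are ignored for ordering).
Assembling the pieces gives 4-bromo-4-ethyl-3,5-dimethyloctane.

4-bromo-4-ethyl-3,5-dimethyloctane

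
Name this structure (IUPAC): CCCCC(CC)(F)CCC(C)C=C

The longest carbon chain that includes the multiple bond has 10 carbons, so the parent hydride is decane.
A C=C double bond in the chain gives the infix -ene-.
The numbering direction is chosen so that numbering from this end puts the double bond at C-1 rather than C-9.
That gives the double bond between C-1 and C-2; an ethyl group at C-6; a fluoro group at C-6; a methyl group at C-3.
The substituents are ordered alphabetically, ignoring any di-/tri- multipliers.
The name is 6-ethyl-6-fluoro-3-methyldec-1-ene.

6-ethyl-6-fluoro-3-methyldec-1-ene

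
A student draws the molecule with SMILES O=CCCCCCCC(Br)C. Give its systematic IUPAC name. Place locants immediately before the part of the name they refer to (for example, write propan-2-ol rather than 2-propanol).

Counting along the main chain through the –CHO group gives 9 carbons: the parent is nonane.
The highest-priority functional group is an aldehyde (terminal –CHO), so the name ends in -al.
Number the chain so that the aldehyde carbon is C-1 by definition.
With this numbering: a bromo group at C-8.
Assembling the pieces gives 8-bromononanal.

8-bromononanal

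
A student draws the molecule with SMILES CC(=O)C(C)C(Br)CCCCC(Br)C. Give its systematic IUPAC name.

4,9-dibromo-3-methyldecan-2-one

Counting along the main chain through the carbonyl gives 10 carbons: the parent is decane.
The highest-priority functional group is a ketone (C=O on an internal carbon), so the name ends in -one.
Number the chain so that numbering from this end puts the carbonyl group at C-2 rather than C-9.
With this numbering: the carbonyl at C-2; bromo groups at C-4 and C-9; a methyl group at C-3.
Prefixes are listed alphabetically: bromo, methyl.
Putting it together: 4,9-dibromo-3-methyldecan-2-one.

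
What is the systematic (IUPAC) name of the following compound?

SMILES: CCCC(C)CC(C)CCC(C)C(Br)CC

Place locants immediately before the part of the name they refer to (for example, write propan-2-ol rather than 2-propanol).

3-bromo-4,7,9-trimethyldodecane

The longest carbon chain is 12 atoms: the parent is dodecane.
The numbering direction is chosen so that the substituent locant set {3,4,7,9} is lower than {4,6,9,10} at the first point of difference.
This places a bromo group at C-3; methyl groups at C-4 and C-7 and C-9.
Prefixes are listed alphabetically: bromo, methyl.
Assembling the pieces gives 3-bromo-4,7,9-trimethyldodecane.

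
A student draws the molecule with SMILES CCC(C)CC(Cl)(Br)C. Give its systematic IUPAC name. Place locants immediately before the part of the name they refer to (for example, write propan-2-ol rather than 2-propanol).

2-bromo-2-chloro-4-methylhexane

The parent chain contains 6 carbons (hexane).
The numbering direction is chosen so that the substituent locant set {2,2,4} is lower than {3,5,5} at the first point of difference.
That gives a bromo group at C-2; a chloro group at C-2; a methyl group at C-4.
The substituents are ordered alphabetically, ignoring any di-/tri- multipliers.
The name is 2-bromo-2-chloro-4-methylhexane.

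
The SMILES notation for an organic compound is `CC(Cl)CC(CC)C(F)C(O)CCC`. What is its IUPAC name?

8-chloro-6-ethyl-5-fluorononan-4-ol

Counting along the main chain through the –OH group gives 9 carbons: the parent is nonane.
An alcohol (–OH) is the principal characteristic group, giving the suffix -ol.
Number the chain so that numbering from this end puts the hydroxyl group at C-4 rather than C-6.
That gives the hydroxyl at C-4; a chloro group at C-8; an ethyl group at C-6; a fluoro group at C-5.
Prefixes are listed alphabetically: chloro, ethyl, fluoro.
Putting it together: 8-chloro-6-ethyl-5-fluorononan-4-ol.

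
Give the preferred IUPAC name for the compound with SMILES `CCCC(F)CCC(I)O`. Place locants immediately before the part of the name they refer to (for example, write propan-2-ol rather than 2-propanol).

The longest chain bearing the –OH group is 7 carbons long (heptane).
An alcohol (–OH) is the principal characteristic group, giving the suffix -ol.
The numbering direction is chosen so that numbering from this end puts the hydroxyl group at C-1 rather than C-7.
With this numbering: the hydroxyl at C-1; a fluoro group at C-4; an iodo group at C-1.
Prefixes are listed alphabetically: fluoro, iodo.
Putting it together: 4-fluoro-1-iodoheptan-1-ol.

4-fluoro-1-iodoheptan-1-ol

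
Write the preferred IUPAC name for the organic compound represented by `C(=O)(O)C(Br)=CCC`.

2-bromopent-2-enoic acid

Counting along the main chain through the –COOH group and the multiple bond gives 5 carbons: the parent is pentane.
The highest-priority functional group is a carboxylic acid (terminal –COOH), so the name ends in -oic acid.
There is one C=C double bond, indicated by the ending -ene.
Number the chain so that the carboxylic acid carbon is C-1 by definition.
That gives the double bond between C-2 and C-3; a bromo group at C-2.
The name is 2-bromopent-2-enoic acid.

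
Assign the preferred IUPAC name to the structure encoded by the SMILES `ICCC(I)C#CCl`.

1-chloro-3,5-diiodopent-1-yne

The longest carbon chain that includes the multiple bond has 5 carbons, so the parent hydride is pentane.
The chain contains a C≡C triple bond, so the unsaturation ending is -yne.
The numbering direction is chosen so that numbering from this end puts the triple bond at C-1 rather than C-4.
That gives the triple bond between C-1 and C-2; a chloro group at C-1; iodo groups at C-3 and C-5.
Substituent prefixes are cited in alphabetical order (multiplying prefixes like di-/tri- are ignored for ordering).
The name is 1-chloro-3,5-diiodopent-1-yne.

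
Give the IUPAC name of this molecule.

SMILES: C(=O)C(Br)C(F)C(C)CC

The longest carbon chain that includes the –CHO group has 6 carbons, so the parent hydride is hexane.
The principal characteristic group is an aldehyde (terminal –CHO), named with the suffix -al.
Number the chain so that the aldehyde carbon is C-1 by definition.
That gives a bromo group at C-2; a fluoro group at C-3; a methyl group at C-4.
Substituent prefixes are cited in alphabetical order (multiplying prefixes like di-/tri- are ignored for ordering).
Putting it together: 2-bromo-3-fluoro-4-methylhexanal.

2-bromo-3-fluoro-4-methylhexanal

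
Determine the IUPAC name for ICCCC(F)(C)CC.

4-fluoro-1-iodo-4-methylhexane

The longest continuous carbon chain has 6 atoms, so the parent hydride is hexane.
Number the chain so that the substituent locant set {1,4,4} is lower than {3,3,6} at the first point of difference.
With this numbering: a fluoro group at C-4; an iodo group at C-1; a methyl group at C-4.
The substituents are ordered alphabetically, ignoring any di-/tri- multipliers.
Putting it together: 4-fluoro-1-iodo-4-methylhexane.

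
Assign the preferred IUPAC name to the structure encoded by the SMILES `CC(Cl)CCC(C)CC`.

2-chloro-5-methylheptane

The parent chain contains 7 carbons (heptane).
The numbering direction is chosen so that the substituent locant set {2,5} is lower than {3,6} at the first point of difference.
This places a chloro group at C-2; a methyl group at C-5.
Substituent prefixes are cited in alphabetical order (multiplying prefixes like di-/tri- are ignored for ordering).
The name is 2-chloro-5-methylheptane.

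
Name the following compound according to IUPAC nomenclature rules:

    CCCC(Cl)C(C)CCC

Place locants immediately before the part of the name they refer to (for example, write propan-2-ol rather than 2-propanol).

The longest continuous carbon chain has 8 atoms, so the parent hydride is octane.
Number the chain so that the locant sets are identical either way, so the alphabetically earlier chloro substituent takes the lower locant (4 rather than 5).
That gives a chloro group at C-4; a methyl group at C-5.
Prefixes are listed alphabetically: chloro, methyl.
Assembling the pieces gives 4-chloro-5-methyloctane.

4-chloro-5-methyloctane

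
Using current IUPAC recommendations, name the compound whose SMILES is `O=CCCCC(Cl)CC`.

5-chloroheptanal

The longest chain bearing the –CHO group is 7 carbons long (heptane).
The highest-priority functional group is an aldehyde (terminal –CHO), so the name ends in -al.
Choose the numbering such that the aldehyde carbon is C-1 by definition.
With this numbering: a chloro group at C-5.
Assembling the pieces gives 5-chloroheptanal.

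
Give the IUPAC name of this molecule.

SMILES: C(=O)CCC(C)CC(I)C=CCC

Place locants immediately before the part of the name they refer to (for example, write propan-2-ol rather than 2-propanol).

6-iodo-4-methyldec-7-enal

Counting along the main chain through the –CHO group and the multiple bond gives 10 carbons: the parent is decane.
The principal characteristic group is an aldehyde (terminal –CHO), named with the suffix -al.
There is one C=C double bond, indicated by the ending -ene.
The numbering direction is chosen so that the aldehyde carbon is C-1 by definition.
With this numbering: the double bond between C-7 and C-8; an iodo group at C-6; a methyl group at C-4.
The substituents are ordered alphabetically, ignoring any di-/tri- multipliers.
Assembling the pieces gives 6-iodo-4-methyldec-7-enal.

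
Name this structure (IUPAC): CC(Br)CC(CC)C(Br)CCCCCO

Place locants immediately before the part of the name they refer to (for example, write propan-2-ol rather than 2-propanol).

6,9-dibromo-7-ethyldecan-1-ol

Counting along the main chain through the –OH group gives 10 carbons: the parent is decane.
An alcohol (–OH) is the principal characteristic group, giving the suffix -ol.
Number the chain so that numbering from this end puts the hydroxyl group at C-1 rather than C-10.
That gives the hydroxyl at C-1; bromo groups at C-6 and C-9; an ethyl group at C-7.
Substituent prefixes are cited in alphabetical order (multiplying prefixes like di-/tri- are ignored for ordering).
The name is 6,9-dibromo-7-ethyldecan-1-ol.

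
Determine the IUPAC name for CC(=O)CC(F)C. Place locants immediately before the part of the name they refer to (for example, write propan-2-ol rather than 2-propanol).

Counting along the main chain through the carbonyl gives 5 carbons: the parent is pentane.
A ketone (C=O on an internal carbon) is the principal characteristic group, giving the suffix -one.
Choose the numbering such that numbering from this end puts the carbonyl group at C-2 rather than C-4.
With this numbering: the carbonyl at C-2; a fluoro group at C-4.
Assembling the pieces gives 4-fluoropentan-2-one.

4-fluoropentan-2-one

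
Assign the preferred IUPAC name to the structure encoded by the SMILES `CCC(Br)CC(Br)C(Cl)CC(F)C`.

5,7-dibromo-4-chloro-2-fluorononane

The parent chain contains 9 carbons (nonane).
Choose the numbering such that the substituent locant set {2,4,5,7} is lower than {3,5,6,8} at the first point of difference.
This places bromo groups at C-5 and C-7; a chloro group at C-4; a fluoro group at C-2.
The substituents are ordered alphabetically, ignoring any di-/tri- multipliers.
The name is 5,7-dibromo-4-chloro-2-fluorononane.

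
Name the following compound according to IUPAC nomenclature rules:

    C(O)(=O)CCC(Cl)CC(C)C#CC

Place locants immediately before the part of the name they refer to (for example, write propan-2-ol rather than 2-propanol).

4-chloro-6-methylnon-7-ynoic acid

The longest carbon chain that includes the –COOH group and the multiple bond has 9 carbons, so the parent hydride is nonane.
The highest-priority functional group is a carboxylic acid (terminal –COOH), so the name ends in -oic acid.
A C≡C triple bond in the chain gives the infix -yne-.
The numbering direction is chosen so that the carboxylic acid carbon is C-1 by definition.
This places the triple bond between C-7 and C-8; a chloro group at C-4; a methyl group at C-6.
Substituent prefixes are cited in alphabetical order (multiplying prefixes like di-/tri- are ignored for ordering).
Putting it together: 4-chloro-6-methylnon-7-ynoic acid.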